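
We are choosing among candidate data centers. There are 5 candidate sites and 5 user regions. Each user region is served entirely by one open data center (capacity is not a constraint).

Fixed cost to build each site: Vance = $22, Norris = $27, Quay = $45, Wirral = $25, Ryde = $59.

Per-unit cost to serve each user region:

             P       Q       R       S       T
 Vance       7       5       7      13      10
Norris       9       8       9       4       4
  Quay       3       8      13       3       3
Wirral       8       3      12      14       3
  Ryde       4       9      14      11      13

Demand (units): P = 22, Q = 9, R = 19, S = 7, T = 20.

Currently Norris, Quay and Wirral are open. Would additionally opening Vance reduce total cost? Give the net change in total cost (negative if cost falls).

Yes — net change −16 (cost falls by 16).

Current service cost with {Norris, Quay, Wirral}: 345.
Adding Vance: each user region re-picks its cheapest; new service cost 307, saving 38.
Extra fixed cost: 22. Net change = 22 − 38 = -16.
(Totals: 442 → 426.)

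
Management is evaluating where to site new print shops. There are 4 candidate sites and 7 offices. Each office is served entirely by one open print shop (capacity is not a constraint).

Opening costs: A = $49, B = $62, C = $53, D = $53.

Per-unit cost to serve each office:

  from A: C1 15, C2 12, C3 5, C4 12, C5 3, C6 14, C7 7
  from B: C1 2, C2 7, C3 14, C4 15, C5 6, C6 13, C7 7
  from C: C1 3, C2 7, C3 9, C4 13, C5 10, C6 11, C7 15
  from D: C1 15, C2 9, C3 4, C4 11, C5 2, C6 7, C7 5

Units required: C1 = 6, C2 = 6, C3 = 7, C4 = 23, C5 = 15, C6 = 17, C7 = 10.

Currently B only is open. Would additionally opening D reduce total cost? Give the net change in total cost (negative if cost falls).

Yes — net change −291 (cost falls by 291).

Current service cost with {B}: 878.
Adding D: each office re-picks its cheapest; new service cost 534, saving 344.
Extra fixed cost: 53. Net change = 53 − 344 = -291.
(Totals: 940 → 649.)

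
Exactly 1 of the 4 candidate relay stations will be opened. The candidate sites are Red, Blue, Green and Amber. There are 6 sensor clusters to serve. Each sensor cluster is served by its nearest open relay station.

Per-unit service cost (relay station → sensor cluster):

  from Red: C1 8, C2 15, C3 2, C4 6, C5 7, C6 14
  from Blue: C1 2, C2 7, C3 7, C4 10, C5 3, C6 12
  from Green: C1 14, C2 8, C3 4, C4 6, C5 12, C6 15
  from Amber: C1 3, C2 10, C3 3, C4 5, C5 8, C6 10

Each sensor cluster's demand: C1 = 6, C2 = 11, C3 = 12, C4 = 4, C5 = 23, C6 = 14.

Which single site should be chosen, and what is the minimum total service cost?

With exactly 1 open, each sensor cluster uses its cheapest among the chosen.
{Blue}: C1→Blue 2·6=12, C2→Blue 7·11=77, C3→Blue 7·12=84, C4→Blue 10·4=40, C5→Blue 3·23=69, C6→Blue 12·14=168. Service cost 450.
{Amber}: service cost 508
{Red}: service cost 618
Among all 4 size-1 choices, {Blue} is lowest.

Choose Blue only; total service cost 450.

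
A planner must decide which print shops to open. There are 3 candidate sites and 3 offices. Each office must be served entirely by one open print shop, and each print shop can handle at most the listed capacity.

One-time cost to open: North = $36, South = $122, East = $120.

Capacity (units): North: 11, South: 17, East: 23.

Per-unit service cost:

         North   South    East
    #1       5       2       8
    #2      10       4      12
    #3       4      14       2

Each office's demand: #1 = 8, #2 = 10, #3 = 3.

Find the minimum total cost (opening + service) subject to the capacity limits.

Minimum total cost: 250

Open {North, South}: #1→North 5·8=40, #2→South 4·10=40, #3→North 4·3=12.
Loads: North carries 11/11, South carries 10/17. Service 92; fixed 158; total 250.
Next best feasible plan costs 280.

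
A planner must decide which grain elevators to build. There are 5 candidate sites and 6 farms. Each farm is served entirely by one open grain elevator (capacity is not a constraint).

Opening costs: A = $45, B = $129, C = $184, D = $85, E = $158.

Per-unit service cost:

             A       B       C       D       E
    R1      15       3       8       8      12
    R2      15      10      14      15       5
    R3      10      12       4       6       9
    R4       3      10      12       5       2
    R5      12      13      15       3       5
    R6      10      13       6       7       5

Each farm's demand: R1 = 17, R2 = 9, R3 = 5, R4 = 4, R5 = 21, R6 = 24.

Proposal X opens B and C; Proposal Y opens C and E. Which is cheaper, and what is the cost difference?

Proposal Y is cheaper by 155.

Proposal X: {B, C}: R1→B 3·17=51, R2→B 10·9=90, R3→C 4·5=20, R4→B 10·4=40, R5→B 13·21=273, R6→C 6·24=144. Service 618; fixed 313; total 931.
Proposal Y: {C, E}: R1→C 8·17=136, R2→E 5·9=45, R3→C 4·5=20, R4→E 2·4=8, R5→E 5·21=105, R6→E 5·24=120. Service 434; fixed 342; total 776.
Difference: |931 − 776| = 155.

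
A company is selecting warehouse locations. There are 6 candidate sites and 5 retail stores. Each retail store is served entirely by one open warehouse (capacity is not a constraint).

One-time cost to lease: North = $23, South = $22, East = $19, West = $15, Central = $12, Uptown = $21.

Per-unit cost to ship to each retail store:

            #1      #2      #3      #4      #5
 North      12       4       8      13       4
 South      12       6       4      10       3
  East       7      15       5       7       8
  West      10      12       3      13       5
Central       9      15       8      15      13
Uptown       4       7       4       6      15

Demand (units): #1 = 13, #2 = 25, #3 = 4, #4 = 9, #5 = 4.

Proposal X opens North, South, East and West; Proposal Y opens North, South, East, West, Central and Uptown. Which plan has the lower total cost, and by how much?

Proposal Y is cheaper by 15.

Proposal X: {North, South, East, West}: #1→East 7·13=91, #2→North 4·25=100, #3→West 3·4=12, #4→East 7·9=63, #5→South 3·4=12. Service 278; fixed 79; total 357.
Proposal Y: {North, South, East, West, Central, Uptown}: #1→Uptown 4·13=52, #2→North 4·25=100, #3→West 3·4=12, #4→Uptown 6·9=54, #5→South 3·4=12. Service 230; fixed 112; total 342.
Difference: |357 − 342| = 15.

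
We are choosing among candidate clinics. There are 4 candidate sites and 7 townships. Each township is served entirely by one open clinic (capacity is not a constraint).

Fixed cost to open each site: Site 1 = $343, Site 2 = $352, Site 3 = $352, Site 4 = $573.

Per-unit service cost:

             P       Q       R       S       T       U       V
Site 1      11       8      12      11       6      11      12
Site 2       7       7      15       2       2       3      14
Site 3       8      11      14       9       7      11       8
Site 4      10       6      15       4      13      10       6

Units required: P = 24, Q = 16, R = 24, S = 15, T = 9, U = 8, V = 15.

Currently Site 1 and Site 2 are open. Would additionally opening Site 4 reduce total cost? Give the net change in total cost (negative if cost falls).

No — net change +467 (cost rises by 467).

Current service cost with {Site 1, Site 2}: 820.
Adding Site 4: each township re-picks its cheapest; new service cost 714, saving 106.
Extra fixed cost: 573. Net change = 573 − 106 = 467.
(Totals: 1515 → 1982.)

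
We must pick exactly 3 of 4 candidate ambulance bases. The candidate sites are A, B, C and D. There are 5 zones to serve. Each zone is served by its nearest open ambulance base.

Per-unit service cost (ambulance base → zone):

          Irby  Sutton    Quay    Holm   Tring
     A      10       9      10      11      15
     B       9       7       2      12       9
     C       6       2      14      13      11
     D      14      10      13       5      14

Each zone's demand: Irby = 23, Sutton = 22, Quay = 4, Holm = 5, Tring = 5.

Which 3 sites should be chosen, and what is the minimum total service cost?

Choose B, C and D; total service cost 260.

With exactly 3 open, each zone uses its cheapest among the chosen.
{B, C, D}: Irby→C 6·23=138, Sutton→C 2·22=44, Quay→B 2·4=8, Holm→D 5·5=25, Tring→B 9·5=45. Service cost 260.
{A, B, C}: service cost 290
{A, C, D}: service cost 302
Among all 4 size-3 choices, {B, C, D} is lowest.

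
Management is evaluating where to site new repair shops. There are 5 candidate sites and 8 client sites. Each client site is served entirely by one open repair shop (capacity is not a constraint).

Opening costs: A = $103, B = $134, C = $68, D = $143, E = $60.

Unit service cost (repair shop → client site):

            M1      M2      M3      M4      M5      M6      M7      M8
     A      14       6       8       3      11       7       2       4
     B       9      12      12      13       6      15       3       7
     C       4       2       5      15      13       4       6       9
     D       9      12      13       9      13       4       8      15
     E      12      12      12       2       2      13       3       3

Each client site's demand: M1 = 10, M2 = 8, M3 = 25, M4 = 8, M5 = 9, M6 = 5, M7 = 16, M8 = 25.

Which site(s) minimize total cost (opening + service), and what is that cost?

For any fixed open set, each client site goes to its cheapest open site; total = fixed + service.
{C, E}: M1→C 4·10=40, M2→C 2·8=16, M3→C 5·25=125, M4→E 2·8=16, M5→E 2·9=18, M6→C 4·5=20, M7→E 3·16=48, M8→E 3·25=75. Service 358; fixed 128; total 486.
{A, C, E}: service 342 + fixed 231 = 573
{B, C, E}: M1→C 4·10=40, M2→C 2·8=16, M3→C 5·25=125, M4→E 2·8=16, M5→E 2·9=18, M6→C 4·5=20, M7→B 3·16=48, M8→E 3·25=75. Service 358; fixed 262; total 620.
{A, B, C, D, E}: service 342 + fixed 508 = 850
No other subset beats 486.

Open C and E; minimum total cost 486.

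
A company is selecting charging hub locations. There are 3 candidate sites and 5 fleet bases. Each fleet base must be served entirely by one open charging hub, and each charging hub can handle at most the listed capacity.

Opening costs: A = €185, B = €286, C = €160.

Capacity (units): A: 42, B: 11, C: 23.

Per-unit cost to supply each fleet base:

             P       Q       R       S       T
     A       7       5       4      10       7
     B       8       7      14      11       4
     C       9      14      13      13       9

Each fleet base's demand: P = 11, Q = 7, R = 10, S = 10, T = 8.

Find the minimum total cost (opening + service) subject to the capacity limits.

Minimum total cost: 669

Open {A, C}: P→A 7·11=77, Q→A 5·7=35, R→A 4·10=40, S→A 10·10=100, T→C 9·8=72.
Loads: A carries 38/42, C carries 8/23. Service 324; fixed 345; total 669.
Next best feasible plan costs 675.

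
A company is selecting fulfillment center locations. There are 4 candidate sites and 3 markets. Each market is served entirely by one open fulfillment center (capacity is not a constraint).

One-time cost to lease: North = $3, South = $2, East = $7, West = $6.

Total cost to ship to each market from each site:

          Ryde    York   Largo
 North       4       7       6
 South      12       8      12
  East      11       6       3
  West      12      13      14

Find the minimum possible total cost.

Minimum total cost: 20

For any fixed open set, each market goes to its cheapest open site; total = fixed + service.
{North}: Ryde→North 4, York→North 7, Largo→North 6. Service 17; fixed 3; total 20.
{North, South}: service 17 + fixed 5 = 22
{North, East}: service 13 + fixed 10 = 23
{North, South, East, West}: service 13 + fixed 18 = 31
(All 15 nonempty subsets were checked; North only is lowest.)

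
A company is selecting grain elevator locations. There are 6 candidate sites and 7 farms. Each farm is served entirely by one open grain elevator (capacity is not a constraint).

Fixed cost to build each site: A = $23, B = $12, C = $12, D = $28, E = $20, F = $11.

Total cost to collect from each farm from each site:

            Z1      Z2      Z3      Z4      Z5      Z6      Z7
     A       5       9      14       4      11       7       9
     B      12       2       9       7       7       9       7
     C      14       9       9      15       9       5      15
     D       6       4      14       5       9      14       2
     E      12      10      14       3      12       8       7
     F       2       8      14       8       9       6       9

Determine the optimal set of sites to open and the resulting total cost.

Open B and F; minimum total cost 63.

For any fixed open set, each farm goes to its cheapest open site; total = fixed + service.
{B, F}: Z1→F 2, Z2→B 2, Z3→B 9, Z4→B 7, Z5→B 7, Z6→F 6, Z7→B 7. Service 40; fixed 23; total 63.
{B}: Z1→B 12, Z2→B 2, Z3→B 9, Z4→B 7, Z5→B 7, Z6→B 9, Z7→B 7. Service 53; fixed 12; total 65.
{F}: service 56 + fixed 11 = 67
{A, B, C, D, E, F}: service 30 + fixed 106 = 136
No other subset beats 63.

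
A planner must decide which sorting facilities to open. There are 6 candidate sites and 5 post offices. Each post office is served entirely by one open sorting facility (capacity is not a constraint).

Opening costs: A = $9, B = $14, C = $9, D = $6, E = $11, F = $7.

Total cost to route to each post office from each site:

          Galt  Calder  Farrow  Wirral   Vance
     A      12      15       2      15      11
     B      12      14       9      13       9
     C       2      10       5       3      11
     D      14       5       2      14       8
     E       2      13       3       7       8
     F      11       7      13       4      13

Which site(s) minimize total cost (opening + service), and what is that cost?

For any fixed open set, each post office goes to its cheapest open site; total = fixed + service.
{C, D}: Galt→C 2, Calder→D 5, Farrow→D 2, Wirral→C 3, Vance→D 8. Service 20; fixed 15; total 35.
{C}: Galt→C 2, Calder→C 10, Farrow→C 5, Wirral→C 3, Vance→C 11. Service 31; fixed 9; total 40.
{D, E}: Galt→E 2, Calder→D 5, Farrow→D 2, Wirral→E 7, Vance→D 8. Service 24; fixed 17; total 41.
{A, B, C, D, E, F}: service 20 + fixed 56 = 76
No other subset beats 35.

Open C and D; minimum total cost 35.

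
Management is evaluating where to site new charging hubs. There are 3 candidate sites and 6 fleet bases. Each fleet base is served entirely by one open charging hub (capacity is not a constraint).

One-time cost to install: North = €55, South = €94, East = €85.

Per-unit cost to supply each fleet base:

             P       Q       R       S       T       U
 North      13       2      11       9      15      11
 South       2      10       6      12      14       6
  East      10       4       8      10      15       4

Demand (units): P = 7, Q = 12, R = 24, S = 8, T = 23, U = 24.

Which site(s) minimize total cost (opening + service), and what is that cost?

For any fixed open set, each fleet base goes to its cheapest open site; total = fixed + service.
{North, South}: P→South 2·7=14, Q→North 2·12=24, R→South 6·24=144, S→North 9·8=72, T→South 14·23=322, U→South 6·24=144. Service 720; fixed 149; total 869.
{South, East}: P→South 2·7=14, Q→East 4·12=48, R→South 6·24=144, S→East 10·8=80, T→South 14·23=322, U→East 4·24=96. Service 704; fixed 179; total 883.
{North, South, East}: service 672 + fixed 234 = 906
{North}: service 1060 + fixed 55 = 1115
No other subset beats 869.

Open North and South; minimum total cost 869.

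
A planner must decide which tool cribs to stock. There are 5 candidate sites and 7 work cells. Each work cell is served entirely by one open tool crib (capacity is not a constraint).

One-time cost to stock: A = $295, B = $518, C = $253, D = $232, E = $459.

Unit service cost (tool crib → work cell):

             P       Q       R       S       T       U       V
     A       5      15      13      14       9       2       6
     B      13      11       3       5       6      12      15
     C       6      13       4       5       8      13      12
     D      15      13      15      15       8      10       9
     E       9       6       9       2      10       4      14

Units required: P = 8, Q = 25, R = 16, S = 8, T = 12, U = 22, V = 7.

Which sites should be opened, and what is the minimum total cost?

Open E only; minimum total cost 1147.

For any fixed open set, each work cell goes to its cheapest open site; total = fixed + service.
{E}: P→E 9·8=72, Q→E 6·25=150, R→E 9·16=144, S→E 2·8=16, T→E 10·12=120, U→E 4·22=88, V→E 14·7=98. Service 688; fixed 459; total 1147.
{C}: service 943 + fixed 253 = 1196
{A, C}: P→A 5·8=40, Q→C 13·25=325, R→C 4·16=64, S→C 5·8=40, T→C 8·12=96, U→A 2·22=44, V→A 6·7=42. Service 651; fixed 548; total 1199.
{A, B, C, D, E}: P→A 5·8=40, Q→E 6·25=150, R→B 3·16=48, S→E 2·8=16, T→B 6·12=72, U→A 2·22=44, V→A 6·7=42. Service 412; fixed 1757; total 2169.
No other subset beats 1147.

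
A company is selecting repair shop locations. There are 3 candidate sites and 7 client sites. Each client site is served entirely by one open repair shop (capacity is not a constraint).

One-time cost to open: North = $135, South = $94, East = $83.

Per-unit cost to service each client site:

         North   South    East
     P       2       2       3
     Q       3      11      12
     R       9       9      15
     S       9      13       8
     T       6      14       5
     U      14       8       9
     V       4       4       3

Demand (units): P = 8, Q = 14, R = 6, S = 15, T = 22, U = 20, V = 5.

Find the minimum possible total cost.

For any fixed open set, each client site goes to its cheapest open site; total = fixed + service.
{North, East}: P→North 2·8=16, Q→North 3·14=42, R→North 9·6=54, S→East 8·15=120, T→East 5·22=110, U→East 9·20=180, V→East 3·5=15. Service 537; fixed 218; total 755.
{North, South}: service 559 + fixed 229 = 788
{East}: P→East 3·8=24, Q→East 12·14=168, R→East 15·6=90, S→East 8·15=120, T→East 5·22=110, U→East 9·20=180, V→East 3·5=15. Service 707; fixed 83; total 790.
{North, South, East}: P→North 2·8=16, Q→North 3·14=42, R→North 9·6=54, S→East 8·15=120, T→East 5·22=110, U→South 8·20=160, V→East 3·5=15. Service 517; fixed 312; total 829.
(All 7 nonempty subsets were checked; North and East is lowest.)

Minimum total cost: 755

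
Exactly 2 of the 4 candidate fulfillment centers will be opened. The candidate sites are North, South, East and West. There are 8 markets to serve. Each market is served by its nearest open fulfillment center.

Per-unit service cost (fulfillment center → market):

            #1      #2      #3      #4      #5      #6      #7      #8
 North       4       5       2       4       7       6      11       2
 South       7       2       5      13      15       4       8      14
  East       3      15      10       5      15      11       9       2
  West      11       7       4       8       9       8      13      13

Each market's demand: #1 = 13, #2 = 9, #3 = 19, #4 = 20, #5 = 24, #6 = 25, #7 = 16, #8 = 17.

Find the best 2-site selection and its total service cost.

With exactly 2 open, each market uses its cheapest among the chosen.
{North, South}: #1→North 4·13=52, #2→South 2·9=18, #3→North 2·19=38, #4→North 4·20=80, #5→North 7·24=168, #6→South 4·25=100, #7→South 8·16=128, #8→North 2·17=34. Service cost 618.
{North, East}: service cost 698
{North, West}: service cost 743
Among all 6 size-2 choices, {North, South} is lowest.

Choose North and South; total service cost 618.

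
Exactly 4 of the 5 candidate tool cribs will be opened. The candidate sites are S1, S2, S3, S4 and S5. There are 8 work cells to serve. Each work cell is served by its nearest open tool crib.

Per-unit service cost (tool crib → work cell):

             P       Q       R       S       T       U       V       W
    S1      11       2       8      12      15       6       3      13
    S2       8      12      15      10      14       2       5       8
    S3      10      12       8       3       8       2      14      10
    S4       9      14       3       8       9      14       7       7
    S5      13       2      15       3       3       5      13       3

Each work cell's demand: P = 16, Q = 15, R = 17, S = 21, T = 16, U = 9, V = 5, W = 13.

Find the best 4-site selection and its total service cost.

Choose S1, S2, S4 and S5; total service cost 392.

With exactly 4 open, each work cell uses its cheapest among the chosen.
{S1, S2, S4, S5}: P→S2 8·16=128, Q→S1 2·15=30, R→S4 3·17=51, S→S5 3·21=63, T→S5 3·16=48, U→S2 2·9=18, V→S1 3·5=15, W→S5 3·13=39. Service cost 392.
{S2, S3, S4, S5}: service cost 402
{S1, S3, S4, S5}: service cost 408
Among all 5 size-4 choices, {S1, S2, S4, S5} is lowest.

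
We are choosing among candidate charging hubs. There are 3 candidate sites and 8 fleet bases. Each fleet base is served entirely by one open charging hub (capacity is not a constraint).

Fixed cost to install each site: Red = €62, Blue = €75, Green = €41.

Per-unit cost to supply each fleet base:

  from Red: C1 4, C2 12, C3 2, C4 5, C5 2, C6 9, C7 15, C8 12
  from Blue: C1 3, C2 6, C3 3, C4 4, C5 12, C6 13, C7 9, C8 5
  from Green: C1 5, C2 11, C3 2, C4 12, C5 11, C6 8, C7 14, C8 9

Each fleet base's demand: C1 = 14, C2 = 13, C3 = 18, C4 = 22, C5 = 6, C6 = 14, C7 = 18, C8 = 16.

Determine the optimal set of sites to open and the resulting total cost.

For any fixed open set, each fleet base goes to its cheapest open site; total = fixed + service.
{Red, Blue}: C1→Blue 3·14=42, C2→Blue 6·13=78, C3→Red 2·18=36, C4→Blue 4·22=88, C5→Red 2·6=12, C6→Red 9·14=126, C7→Blue 9·18=162, C8→Blue 5·16=80. Service 624; fixed 137; total 761.
{Blue, Green}: service 664 + fixed 116 = 780
{Red, Blue, Green}: service 610 + fixed 178 = 788
{Green}: service 1087 + fixed 41 = 1128
No other subset beats 761.

Open Red and Blue; minimum total cost 761.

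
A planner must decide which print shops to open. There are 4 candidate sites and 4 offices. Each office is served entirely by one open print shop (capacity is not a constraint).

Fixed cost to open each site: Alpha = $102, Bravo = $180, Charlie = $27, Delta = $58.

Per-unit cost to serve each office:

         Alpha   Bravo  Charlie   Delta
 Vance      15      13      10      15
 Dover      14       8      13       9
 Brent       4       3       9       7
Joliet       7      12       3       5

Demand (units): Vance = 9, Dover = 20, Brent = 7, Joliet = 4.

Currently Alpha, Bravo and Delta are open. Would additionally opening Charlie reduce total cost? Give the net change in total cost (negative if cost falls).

Yes — net change −8 (cost falls by 8).

Current service cost with {Alpha, Bravo, Delta}: 318.
Adding Charlie: each office re-picks its cheapest; new service cost 283, saving 35.
Extra fixed cost: 27. Net change = 27 − 35 = -8.
(Totals: 658 → 650.)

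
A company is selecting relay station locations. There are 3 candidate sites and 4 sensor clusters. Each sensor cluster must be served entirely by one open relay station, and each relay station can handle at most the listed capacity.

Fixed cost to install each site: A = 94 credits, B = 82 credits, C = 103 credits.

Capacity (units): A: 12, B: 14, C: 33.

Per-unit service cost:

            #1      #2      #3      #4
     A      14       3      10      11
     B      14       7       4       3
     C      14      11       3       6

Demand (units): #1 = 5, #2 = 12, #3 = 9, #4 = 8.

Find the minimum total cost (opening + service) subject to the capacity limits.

Open {A, C}: #1→C 14·5=70, #2→A 3·12=36, #3→C 3·9=27, #4→C 6·8=48.
Loads: A carries 12/12, C carries 22/33. Service 181; fixed 197; total 378.
Next best feasible plan costs 414.

Minimum total cost: 378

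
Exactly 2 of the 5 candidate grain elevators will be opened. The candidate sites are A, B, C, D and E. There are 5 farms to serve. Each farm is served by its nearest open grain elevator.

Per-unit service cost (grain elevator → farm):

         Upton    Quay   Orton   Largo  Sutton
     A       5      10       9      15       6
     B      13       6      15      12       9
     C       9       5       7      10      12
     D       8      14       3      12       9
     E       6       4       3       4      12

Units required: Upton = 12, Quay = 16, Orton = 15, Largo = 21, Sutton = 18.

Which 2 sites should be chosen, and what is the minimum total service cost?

Choose A and E; total service cost 361.

With exactly 2 open, each farm uses its cheapest among the chosen.
{A, E}: Upton→A 5·12=60, Quay→E 4·16=64, Orton→E 3·15=45, Largo→E 4·21=84, Sutton→A 6·18=108. Service cost 361.
{B, E}: service cost 427
{D, E}: service cost 427
Among all 10 size-2 choices, {A, E} is lowest.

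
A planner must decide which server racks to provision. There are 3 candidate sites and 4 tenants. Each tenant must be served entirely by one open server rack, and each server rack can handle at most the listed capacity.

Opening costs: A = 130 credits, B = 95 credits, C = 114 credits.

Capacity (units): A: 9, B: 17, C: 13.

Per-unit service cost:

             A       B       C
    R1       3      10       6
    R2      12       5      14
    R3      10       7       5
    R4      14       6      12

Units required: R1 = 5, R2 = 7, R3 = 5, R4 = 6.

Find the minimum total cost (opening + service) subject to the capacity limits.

Minimum total cost: 335

Open {B, C}: R1→C 6·5=30, R2→B 5·7=35, R3→C 5·5=25, R4→B 6·6=36.
Loads: B carries 13/17, C carries 10/13. Service 126; fixed 209; total 335.
Next best feasible plan costs 381.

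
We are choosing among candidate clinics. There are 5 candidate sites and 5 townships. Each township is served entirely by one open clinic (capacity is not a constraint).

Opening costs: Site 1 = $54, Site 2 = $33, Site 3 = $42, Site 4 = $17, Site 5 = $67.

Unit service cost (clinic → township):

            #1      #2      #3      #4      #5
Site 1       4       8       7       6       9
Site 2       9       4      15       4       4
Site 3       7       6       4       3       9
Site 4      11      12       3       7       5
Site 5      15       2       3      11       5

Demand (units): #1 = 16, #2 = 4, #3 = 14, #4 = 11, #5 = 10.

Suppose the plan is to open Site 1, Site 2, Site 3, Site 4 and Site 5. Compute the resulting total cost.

Total cost: 400

Each township is assigned to its cheapest site among the open ones.
{Site 1, Site 2, Site 3, Site 4, Site 5}: #1→Site 1 4·16=64, #2→Site 5 2·4=8, #3→Site 4 3·14=42, #4→Site 3 3·11=33, #5→Site 2 4·10=40. Service 187; fixed 213; total 400.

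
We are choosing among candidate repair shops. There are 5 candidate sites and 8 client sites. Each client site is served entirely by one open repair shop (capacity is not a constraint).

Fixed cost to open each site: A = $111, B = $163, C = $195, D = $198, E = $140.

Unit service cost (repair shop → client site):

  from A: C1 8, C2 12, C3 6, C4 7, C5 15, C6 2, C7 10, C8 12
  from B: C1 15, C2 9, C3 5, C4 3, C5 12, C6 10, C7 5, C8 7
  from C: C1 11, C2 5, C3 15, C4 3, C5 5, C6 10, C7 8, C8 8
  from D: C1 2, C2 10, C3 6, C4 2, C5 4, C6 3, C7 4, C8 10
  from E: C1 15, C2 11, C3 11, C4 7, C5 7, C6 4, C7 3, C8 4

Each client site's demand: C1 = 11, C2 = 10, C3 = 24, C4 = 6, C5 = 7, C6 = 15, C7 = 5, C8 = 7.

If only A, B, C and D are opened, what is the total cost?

Each client site is assigned to its cheapest site among the open ones.
{A, B, C, D}: C1→D 2·11=22, C2→C 5·10=50, C3→B 5·24=120, C4→D 2·6=12, C5→D 4·7=28, C6→A 2·15=30, C7→D 4·5=20, C8→B 7·7=49. Service 331; fixed 667; total 998.

Total cost: 998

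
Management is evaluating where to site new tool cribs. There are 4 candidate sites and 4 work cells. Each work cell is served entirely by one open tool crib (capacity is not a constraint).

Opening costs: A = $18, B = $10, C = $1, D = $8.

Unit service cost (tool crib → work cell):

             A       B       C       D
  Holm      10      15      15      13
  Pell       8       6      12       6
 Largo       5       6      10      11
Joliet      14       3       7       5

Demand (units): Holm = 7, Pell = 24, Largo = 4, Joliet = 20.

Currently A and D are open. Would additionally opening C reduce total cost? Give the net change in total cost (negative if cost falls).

Current service cost with {A, D}: 334.
Adding C: each work cell re-picks its cheapest; new service cost 334, saving 0.
Extra fixed cost: 1. Net change = 1 − 0 = 1.
(Totals: 360 → 361.)

No — net change +1 (cost rises by 1).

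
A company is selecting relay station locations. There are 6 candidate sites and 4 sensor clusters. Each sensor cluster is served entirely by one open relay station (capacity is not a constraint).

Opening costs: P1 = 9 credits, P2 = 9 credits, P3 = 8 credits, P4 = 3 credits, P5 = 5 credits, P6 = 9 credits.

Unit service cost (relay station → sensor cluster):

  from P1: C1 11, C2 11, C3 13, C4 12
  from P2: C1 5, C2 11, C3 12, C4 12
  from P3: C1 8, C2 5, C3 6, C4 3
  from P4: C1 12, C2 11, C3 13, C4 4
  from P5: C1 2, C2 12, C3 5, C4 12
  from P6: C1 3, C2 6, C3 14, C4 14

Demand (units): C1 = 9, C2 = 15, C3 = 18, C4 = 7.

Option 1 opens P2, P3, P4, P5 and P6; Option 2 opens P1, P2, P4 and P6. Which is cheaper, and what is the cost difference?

Option 1 is cheaper by 153.

Option 1: {P2, P3, P4, P5, P6}: C1→P5 2·9=18, C2→P3 5·15=75, C3→P5 5·18=90, C4→P3 3·7=21. Service 204; fixed 34; total 238.
Option 2: {P1, P2, P4, P6}: C1→P6 3·9=27, C2→P6 6·15=90, C3→P2 12·18=216, C4→P4 4·7=28. Service 361; fixed 30; total 391.
Difference: |238 − 391| = 153.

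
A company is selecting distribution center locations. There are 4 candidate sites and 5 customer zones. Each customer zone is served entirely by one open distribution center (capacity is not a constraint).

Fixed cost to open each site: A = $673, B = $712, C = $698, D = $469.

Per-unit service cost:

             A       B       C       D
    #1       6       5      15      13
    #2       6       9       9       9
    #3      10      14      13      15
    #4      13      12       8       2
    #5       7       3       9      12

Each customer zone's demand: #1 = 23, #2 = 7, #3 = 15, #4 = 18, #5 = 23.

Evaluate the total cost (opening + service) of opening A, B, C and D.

Total cost: 2964

Each customer zone is assigned to its cheapest site among the open ones.
{A, B, C, D}: #1→B 5·23=115, #2→A 6·7=42, #3→A 10·15=150, #4→D 2·18=36, #5→B 3·23=69. Service 412; fixed 2552; total 2964.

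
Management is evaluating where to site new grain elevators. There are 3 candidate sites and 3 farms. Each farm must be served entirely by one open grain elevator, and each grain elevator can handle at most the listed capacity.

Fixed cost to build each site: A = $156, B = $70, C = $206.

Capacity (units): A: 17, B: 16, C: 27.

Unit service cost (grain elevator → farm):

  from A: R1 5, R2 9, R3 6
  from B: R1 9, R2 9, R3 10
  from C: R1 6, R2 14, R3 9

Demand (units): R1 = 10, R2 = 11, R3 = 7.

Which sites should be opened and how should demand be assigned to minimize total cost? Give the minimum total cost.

Open {A, B}: R1→A 5·10=50, R2→B 9·11=99, R3→A 6·7=42.
Loads: A carries 17/17, B carries 11/16. Service 191; fixed 226; total 417.
Next best feasible plan costs 498.

Minimum total cost: 417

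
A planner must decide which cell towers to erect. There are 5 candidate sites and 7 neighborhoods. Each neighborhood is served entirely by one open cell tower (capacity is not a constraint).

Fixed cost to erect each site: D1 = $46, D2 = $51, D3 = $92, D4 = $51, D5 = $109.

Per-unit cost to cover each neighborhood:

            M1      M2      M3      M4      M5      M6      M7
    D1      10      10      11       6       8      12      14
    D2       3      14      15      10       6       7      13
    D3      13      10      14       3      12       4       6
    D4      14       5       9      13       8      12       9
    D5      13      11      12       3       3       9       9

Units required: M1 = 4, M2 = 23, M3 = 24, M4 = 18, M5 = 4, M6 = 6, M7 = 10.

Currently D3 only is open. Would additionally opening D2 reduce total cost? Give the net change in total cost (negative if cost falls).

Yes — net change −13 (cost falls by 13).

Current service cost with {D3}: 804.
Adding D2: each neighborhood re-picks its cheapest; new service cost 740, saving 64.
Extra fixed cost: 51. Net change = 51 − 64 = -13.
(Totals: 896 → 883.)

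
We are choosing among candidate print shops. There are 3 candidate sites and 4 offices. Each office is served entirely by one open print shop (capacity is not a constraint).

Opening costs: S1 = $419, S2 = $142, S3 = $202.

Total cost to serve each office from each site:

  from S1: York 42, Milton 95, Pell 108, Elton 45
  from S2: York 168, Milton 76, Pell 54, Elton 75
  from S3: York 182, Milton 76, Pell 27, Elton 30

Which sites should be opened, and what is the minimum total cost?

For any fixed open set, each office goes to its cheapest open site; total = fixed + service.
{S2}: York→S2 168, Milton→S2 76, Pell→S2 54, Elton→S2 75. Service 373; fixed 142; total 515.
{S3}: service 315 + fixed 202 = 517
{S2, S3}: service 301 + fixed 344 = 645
{S1, S2, S3}: service 175 + fixed 763 = 938
(All 7 nonempty subsets were checked; S2 only is lowest.)

Open S2 only; minimum total cost 515.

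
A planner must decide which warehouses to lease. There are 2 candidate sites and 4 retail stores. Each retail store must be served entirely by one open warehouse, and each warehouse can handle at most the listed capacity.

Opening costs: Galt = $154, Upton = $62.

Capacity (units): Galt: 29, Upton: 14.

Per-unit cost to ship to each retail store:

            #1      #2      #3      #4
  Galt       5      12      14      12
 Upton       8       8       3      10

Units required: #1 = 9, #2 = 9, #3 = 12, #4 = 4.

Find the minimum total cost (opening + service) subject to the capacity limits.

Minimum total cost: 453

Open {Galt, Upton}: #1→Galt 5·9=45, #2→Galt 12·9=108, #3→Upton 3·12=36, #4→Galt 12·4=48.
Loads: Galt carries 22/29, Upton carries 12/14. Service 237; fixed 216; total 453.
Next best feasible plan costs 541.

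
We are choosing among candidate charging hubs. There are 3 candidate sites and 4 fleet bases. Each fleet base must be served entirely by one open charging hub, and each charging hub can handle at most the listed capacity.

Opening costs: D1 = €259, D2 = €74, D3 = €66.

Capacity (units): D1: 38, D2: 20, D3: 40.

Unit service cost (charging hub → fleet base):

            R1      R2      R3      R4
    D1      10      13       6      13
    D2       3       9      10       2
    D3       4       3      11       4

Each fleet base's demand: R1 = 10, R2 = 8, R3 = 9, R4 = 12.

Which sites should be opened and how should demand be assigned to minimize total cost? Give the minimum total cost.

Open {D3}: R1→D3 4·10=40, R2→D3 3·8=24, R3→D3 11·9=99, R4→D3 4·12=48.
Loads: D3 carries 39/40. Service 211; fixed 66; total 277.
Next best feasible plan costs 327.

Minimum total cost: 277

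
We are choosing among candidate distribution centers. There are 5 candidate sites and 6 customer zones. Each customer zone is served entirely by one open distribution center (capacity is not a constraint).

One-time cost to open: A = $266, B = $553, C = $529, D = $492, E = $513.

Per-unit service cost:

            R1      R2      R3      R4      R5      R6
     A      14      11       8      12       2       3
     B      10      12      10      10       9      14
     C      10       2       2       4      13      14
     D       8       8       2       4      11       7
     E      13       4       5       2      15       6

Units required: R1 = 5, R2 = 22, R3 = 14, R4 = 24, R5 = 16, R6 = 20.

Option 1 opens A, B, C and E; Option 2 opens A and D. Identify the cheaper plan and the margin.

Option 2 is cheaper by 933.

Option 1: {A, B, C, E}: R1→B 10·5=50, R2→C 2·22=44, R3→C 2·14=28, R4→E 2·24=48, R5→A 2·16=32, R6→A 3·20=60. Service 262; fixed 1861; total 2123.
Option 2: {A, D}: R1→D 8·5=40, R2→D 8·22=176, R3→D 2·14=28, R4→D 4·24=96, R5→A 2·16=32, R6→A 3·20=60. Service 432; fixed 758; total 1190.
Difference: |2123 − 1190| = 933.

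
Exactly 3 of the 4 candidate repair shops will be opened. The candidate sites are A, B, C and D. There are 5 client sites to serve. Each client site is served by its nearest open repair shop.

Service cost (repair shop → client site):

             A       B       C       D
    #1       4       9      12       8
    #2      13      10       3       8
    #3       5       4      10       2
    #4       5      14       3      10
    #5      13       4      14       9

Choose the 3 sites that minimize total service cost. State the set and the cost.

Choose A, B and C; total service cost 18.

With exactly 3 open, each client site uses its cheapest among the chosen.
{A, B, C}: #1→A 4, #2→C 3, #3→B 4, #4→C 3, #5→B 4. Service cost 18.
{B, C, D}: service cost 20
{A, C, D}: service cost 21
Among all 4 size-3 choices, {A, B, C} is lowest.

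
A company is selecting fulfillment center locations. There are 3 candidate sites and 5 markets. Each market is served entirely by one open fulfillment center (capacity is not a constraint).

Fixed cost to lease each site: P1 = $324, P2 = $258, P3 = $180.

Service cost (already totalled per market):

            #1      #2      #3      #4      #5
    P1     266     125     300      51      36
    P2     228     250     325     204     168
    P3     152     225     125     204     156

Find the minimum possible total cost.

For any fixed open set, each market goes to its cheapest open site; total = fixed + service.
{P1, P3}: #1→P3 152, #2→P1 125, #3→P3 125, #4→P1 51, #5→P1 36. Service 489; fixed 504; total 993.
{P3}: service 862 + fixed 180 = 1042
{P1}: service 778 + fixed 324 = 1102
{P1, P2, P3}: service 489 + fixed 762 = 1251
No other subset beats 993.

Minimum total cost: 993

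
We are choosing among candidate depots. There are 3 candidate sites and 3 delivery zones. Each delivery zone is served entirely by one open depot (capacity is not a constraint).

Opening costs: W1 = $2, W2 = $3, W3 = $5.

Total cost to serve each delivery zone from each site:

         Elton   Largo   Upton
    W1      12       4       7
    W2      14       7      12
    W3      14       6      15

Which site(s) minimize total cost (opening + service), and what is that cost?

For any fixed open set, each delivery zone goes to its cheapest open site; total = fixed + service.
{W1}: Elton→W1 12, Largo→W1 4, Upton→W1 7. Service 23; fixed 2; total 25.
{W1, W2}: service 23 + fixed 5 = 28
{W1, W3}: service 23 + fixed 7 = 30
{W1, W2, W3}: Elton→W1 12, Largo→W1 4, Upton→W1 7. Service 23; fixed 10; total 33.
No other subset beats 25.

Open W1 only; minimum total cost 25.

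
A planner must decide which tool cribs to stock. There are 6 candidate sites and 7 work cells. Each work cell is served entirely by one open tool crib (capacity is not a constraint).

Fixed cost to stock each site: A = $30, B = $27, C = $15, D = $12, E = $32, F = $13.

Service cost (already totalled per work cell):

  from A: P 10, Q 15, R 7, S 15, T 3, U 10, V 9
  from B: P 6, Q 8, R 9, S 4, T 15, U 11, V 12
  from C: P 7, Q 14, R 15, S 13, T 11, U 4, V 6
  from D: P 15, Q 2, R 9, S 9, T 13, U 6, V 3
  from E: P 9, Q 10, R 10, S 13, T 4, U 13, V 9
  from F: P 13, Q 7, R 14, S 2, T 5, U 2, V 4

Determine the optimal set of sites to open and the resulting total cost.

Open F only; minimum total cost 60.

For any fixed open set, each work cell goes to its cheapest open site; total = fixed + service.
{F}: P→F 13, Q→F 7, R→F 14, S→F 2, T→F 5, U→F 2, V→F 4. Service 47; fixed 13; total 60.
{D, F}: service 36 + fixed 25 = 61
{C, F}: service 41 + fixed 28 = 69
{A, B, C, D, E, F}: P→B 6, Q→D 2, R→A 7, S→F 2, T→A 3, U→F 2, V→D 3. Service 25; fixed 129; total 154.
No other subset beats 60.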